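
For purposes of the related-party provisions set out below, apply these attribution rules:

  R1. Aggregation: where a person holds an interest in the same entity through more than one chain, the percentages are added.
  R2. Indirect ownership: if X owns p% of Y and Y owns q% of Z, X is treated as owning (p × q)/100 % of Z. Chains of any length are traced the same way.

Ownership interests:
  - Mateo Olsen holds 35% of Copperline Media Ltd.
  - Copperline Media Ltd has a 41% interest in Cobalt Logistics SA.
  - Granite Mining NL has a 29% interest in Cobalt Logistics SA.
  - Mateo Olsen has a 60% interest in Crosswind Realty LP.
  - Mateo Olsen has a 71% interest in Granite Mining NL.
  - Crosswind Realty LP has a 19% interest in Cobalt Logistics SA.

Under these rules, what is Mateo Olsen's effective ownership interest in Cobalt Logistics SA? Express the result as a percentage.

Chain via Granite Mining NL (R2): 71% × 29% = 20.59% of Cobalt Logistics SA.
Chain via Crosswind Realty LP (R2): 60% × 19% = 11.4% of Cobalt Logistics SA.
Chain via Copperline Media Ltd (R2): 35% × 41% = 14.35% of Cobalt Logistics SA.
Aggregating (R1): 20.59% + 11.4% + 14.35% = 46.34%.

46.34%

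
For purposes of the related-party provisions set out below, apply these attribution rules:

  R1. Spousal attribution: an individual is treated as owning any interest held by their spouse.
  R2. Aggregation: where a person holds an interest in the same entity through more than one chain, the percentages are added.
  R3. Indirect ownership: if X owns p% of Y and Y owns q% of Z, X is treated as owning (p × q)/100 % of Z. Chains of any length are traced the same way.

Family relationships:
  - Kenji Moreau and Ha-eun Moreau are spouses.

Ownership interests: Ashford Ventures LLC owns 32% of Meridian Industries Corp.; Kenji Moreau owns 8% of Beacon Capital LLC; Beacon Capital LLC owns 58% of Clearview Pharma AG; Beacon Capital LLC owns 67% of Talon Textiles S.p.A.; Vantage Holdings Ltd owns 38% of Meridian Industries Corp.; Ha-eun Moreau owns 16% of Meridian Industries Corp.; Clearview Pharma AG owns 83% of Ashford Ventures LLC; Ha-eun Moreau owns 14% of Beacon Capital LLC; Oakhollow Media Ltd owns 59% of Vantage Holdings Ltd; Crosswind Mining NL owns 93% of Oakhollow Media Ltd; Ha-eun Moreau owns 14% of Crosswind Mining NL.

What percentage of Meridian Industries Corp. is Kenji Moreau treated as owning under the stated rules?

22.30814%

By spousal attribution (R1), Kenji Moreau is treated as also owning Ha-eun Moreau's interest in Beacon Capital LLC, giving 8% + 14% = 22%.
By spousal attribution (R1), Kenji Moreau is treated as owning Ha-eun Moreau's 14% interest in Crosswind Mining NL.
By spousal attribution (R1), Kenji Moreau is treated as owning Ha-eun Moreau's 16% interest in Meridian Industries Corp.
Chain via Beacon Capital LLC → Clearview Pharma AG → Ashford Ventures LLC (R3): 22% × 58% × 83% × 32% = 3.389056% of Meridian Industries Corp.
Chain via Crosswind Mining NL → Oakhollow Media Ltd → Vantage Holdings Ltd (R3): 14% × 93% × 59% × 38% = 2.919084% of Meridian Industries Corp.
Direct interest in Meridian Industries Corp: 16%.
Aggregating (R2): 3.389056% + 2.919084% + 16% = 22.30814%.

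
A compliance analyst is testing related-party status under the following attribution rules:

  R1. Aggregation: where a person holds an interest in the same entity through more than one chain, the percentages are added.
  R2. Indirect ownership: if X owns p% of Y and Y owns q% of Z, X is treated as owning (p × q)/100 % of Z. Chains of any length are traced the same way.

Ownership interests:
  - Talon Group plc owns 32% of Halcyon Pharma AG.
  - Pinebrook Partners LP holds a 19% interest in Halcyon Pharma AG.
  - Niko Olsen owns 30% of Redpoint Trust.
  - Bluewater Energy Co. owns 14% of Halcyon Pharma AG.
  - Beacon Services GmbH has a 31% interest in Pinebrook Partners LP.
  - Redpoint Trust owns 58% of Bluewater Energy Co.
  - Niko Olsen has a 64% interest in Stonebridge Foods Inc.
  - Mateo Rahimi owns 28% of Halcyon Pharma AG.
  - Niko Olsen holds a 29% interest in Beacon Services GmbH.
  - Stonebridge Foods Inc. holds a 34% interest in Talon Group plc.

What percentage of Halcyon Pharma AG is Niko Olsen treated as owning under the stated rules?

Chain via Stonebridge Foods Inc. → Talon Group plc (R2): 64% × 34% × 32% = 6.9632% of Halcyon Pharma AG.
Chain via Beacon Services GmbH → Pinebrook Partners LP (R2): 29% × 31% × 19% = 1.7081% of Halcyon Pharma AG.
Chain via Redpoint Trust → Bluewater Energy Co. (R2): 30% × 58% × 14% = 2.436% of Halcyon Pharma AG.
Aggregating (R1): 6.9632% + 1.7081% + 2.436% = 11.1073%.

11.1073%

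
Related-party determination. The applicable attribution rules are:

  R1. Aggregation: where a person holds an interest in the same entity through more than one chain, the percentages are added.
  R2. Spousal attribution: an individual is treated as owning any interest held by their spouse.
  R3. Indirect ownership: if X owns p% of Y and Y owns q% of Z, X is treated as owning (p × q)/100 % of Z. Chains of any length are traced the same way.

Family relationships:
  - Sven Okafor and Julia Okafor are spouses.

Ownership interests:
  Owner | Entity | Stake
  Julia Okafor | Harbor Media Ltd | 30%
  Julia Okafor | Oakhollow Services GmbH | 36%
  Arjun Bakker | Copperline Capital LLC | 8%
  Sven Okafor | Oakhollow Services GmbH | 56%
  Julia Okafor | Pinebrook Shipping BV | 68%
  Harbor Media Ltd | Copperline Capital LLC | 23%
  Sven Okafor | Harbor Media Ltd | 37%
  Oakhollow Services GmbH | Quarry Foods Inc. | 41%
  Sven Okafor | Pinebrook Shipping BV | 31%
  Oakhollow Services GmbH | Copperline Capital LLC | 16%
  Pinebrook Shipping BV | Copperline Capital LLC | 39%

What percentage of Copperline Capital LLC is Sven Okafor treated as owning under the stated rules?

68.74%

By spousal attribution (R2), Sven Okafor is treated as also owning Julia Okafor's interest in Pinebrook Shipping BV, giving 31% + 68% = 99%.
By spousal attribution (R2), Sven Okafor is treated as also owning Julia Okafor's interest in Harbor Media Ltd, giving 37% + 30% = 67%.
By spousal attribution (R2), Sven Okafor is treated as also owning Julia Okafor's interest in Oakhollow Services GmbH, giving 56% + 36% = 92%.
Chain via Pinebrook Shipping BV (R3): 99% × 39% = 38.61% of Copperline Capital LLC.
Chain via Harbor Media Ltd (R3): 67% × 23% = 15.41% of Copperline Capital LLC.
Chain via Oakhollow Services GmbH (R3): 92% × 16% = 14.72% of Copperline Capital LLC.
Aggregating (R1): 38.61% + 15.41% + 14.72% = 68.74%.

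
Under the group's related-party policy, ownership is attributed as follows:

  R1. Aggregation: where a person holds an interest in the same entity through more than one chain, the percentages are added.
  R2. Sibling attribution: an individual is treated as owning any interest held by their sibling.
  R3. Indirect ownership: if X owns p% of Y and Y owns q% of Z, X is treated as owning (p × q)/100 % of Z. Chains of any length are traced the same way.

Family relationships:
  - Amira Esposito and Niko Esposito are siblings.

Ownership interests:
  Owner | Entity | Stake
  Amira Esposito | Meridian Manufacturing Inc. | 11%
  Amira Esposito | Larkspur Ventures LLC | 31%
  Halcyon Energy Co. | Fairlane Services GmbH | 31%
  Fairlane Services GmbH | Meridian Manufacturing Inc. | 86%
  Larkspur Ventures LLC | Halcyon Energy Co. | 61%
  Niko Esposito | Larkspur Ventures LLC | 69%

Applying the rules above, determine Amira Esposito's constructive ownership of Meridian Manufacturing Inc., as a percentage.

27.2626%

By sibling attribution (R2), Amira Esposito is treated as also owning Niko Esposito's interest in Larkspur Ventures LLC, giving 31% + 69% = 100%.
Chain via Larkspur Ventures LLC → Halcyon Energy Co. → Fairlane Services GmbH (R3): 100% × 61% × 31% × 86% = 16.2626% of Meridian Manufacturing Inc.
Direct interest in Meridian Manufacturing Inc: 11%.
Aggregating (R1): 16.2626% + 11% = 27.2626%.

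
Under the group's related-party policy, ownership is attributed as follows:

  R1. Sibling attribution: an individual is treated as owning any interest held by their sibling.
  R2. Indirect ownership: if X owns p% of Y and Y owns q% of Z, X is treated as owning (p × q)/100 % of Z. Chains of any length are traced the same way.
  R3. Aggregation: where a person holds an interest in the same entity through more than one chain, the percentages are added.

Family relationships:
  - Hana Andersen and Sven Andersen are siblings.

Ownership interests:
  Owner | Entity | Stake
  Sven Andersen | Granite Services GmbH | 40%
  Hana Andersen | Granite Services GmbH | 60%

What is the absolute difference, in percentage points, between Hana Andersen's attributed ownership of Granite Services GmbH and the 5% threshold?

95

By sibling attribution (R1), Hana Andersen is treated as also owning Sven Andersen's interest in Granite Services GmbH, giving 60% + 40% = 100%.
Direct interest in Granite Services GmbH: 100%.
100% exceeds the 5% threshold by 95 percentage points.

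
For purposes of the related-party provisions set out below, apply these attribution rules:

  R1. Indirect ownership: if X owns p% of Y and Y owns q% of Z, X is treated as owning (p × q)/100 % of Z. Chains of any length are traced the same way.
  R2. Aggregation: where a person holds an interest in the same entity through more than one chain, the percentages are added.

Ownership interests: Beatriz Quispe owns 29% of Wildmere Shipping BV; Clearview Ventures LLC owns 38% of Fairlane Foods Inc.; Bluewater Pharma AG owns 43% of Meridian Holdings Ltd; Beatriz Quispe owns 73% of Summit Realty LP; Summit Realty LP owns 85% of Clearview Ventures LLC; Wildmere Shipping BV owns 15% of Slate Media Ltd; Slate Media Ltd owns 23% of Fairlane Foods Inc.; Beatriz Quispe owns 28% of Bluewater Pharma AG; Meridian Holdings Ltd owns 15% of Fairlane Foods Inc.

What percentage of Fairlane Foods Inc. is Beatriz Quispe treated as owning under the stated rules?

26.3855%

Chain via Bluewater Pharma AG → Meridian Holdings Ltd (R1): 28% × 43% × 15% = 1.806% of Fairlane Foods Inc.
Chain via Wildmere Shipping BV → Slate Media Ltd (R1): 29% × 15% × 23% = 1.0005% of Fairlane Foods Inc.
Chain via Summit Realty LP → Clearview Ventures LLC (R1): 73% × 85% × 38% = 23.579% of Fairlane Foods Inc.
Aggregating (R2): 1.806% + 1.0005% + 23.579% = 26.3855%.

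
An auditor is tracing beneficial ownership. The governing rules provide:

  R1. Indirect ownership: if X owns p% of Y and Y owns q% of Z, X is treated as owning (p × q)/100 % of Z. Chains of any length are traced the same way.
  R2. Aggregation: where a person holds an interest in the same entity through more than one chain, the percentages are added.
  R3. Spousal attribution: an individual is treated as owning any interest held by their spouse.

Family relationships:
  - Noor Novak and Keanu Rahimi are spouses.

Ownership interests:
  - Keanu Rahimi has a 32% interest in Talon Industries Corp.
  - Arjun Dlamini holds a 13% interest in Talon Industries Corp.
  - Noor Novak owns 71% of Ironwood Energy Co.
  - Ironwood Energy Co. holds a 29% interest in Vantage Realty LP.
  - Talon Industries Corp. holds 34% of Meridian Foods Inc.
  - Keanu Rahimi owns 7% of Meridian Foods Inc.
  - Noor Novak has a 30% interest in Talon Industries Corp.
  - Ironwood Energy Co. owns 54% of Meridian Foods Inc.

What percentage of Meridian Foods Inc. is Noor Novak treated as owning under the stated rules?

By spousal attribution (R3), Noor Novak is treated as also owning Keanu Rahimi's interest in Talon Industries Corp, giving 30% + 32% = 62%.
By spousal attribution (R3), Noor Novak is treated as owning Keanu Rahimi's 7% interest in Meridian Foods Inc.
Chain via Ironwood Energy Co. (R1): 71% × 54% = 38.34% of Meridian Foods Inc.
Chain via Talon Industries Corp. (R1): 62% × 34% = 21.08% of Meridian Foods Inc.
Direct interest in Meridian Foods Inc: 7%.
Aggregating (R2): 38.34% + 21.08% + 7% = 66.42%.

66.42%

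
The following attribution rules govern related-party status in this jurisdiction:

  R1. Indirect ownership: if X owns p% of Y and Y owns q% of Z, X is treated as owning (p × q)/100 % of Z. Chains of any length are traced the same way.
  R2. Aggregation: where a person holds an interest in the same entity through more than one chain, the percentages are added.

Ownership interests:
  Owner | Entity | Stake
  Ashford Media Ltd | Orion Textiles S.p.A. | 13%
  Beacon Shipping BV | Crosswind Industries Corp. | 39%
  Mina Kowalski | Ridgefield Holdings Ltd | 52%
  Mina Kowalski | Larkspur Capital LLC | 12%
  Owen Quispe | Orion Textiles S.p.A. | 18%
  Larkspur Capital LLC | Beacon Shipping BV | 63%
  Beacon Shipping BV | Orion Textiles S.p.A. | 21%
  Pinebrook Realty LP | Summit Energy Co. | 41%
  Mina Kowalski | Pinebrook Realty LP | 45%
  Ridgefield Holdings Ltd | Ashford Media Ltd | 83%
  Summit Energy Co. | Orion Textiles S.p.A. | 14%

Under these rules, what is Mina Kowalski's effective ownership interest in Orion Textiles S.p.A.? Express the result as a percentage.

Chain via Ridgefield Holdings Ltd → Ashford Media Ltd (R1): 52% × 83% × 13% = 5.6108% of Orion Textiles S.p.A.
Chain via Pinebrook Realty LP → Summit Energy Co. (R1): 45% × 41% × 14% = 2.583% of Orion Textiles S.p.A.
Chain via Larkspur Capital LLC → Beacon Shipping BV (R1): 12% × 63% × 21% = 1.5876% of Orion Textiles S.p.A.
Aggregating (R2): 5.6108% + 2.583% + 1.5876% = 9.7814%.

9.7814%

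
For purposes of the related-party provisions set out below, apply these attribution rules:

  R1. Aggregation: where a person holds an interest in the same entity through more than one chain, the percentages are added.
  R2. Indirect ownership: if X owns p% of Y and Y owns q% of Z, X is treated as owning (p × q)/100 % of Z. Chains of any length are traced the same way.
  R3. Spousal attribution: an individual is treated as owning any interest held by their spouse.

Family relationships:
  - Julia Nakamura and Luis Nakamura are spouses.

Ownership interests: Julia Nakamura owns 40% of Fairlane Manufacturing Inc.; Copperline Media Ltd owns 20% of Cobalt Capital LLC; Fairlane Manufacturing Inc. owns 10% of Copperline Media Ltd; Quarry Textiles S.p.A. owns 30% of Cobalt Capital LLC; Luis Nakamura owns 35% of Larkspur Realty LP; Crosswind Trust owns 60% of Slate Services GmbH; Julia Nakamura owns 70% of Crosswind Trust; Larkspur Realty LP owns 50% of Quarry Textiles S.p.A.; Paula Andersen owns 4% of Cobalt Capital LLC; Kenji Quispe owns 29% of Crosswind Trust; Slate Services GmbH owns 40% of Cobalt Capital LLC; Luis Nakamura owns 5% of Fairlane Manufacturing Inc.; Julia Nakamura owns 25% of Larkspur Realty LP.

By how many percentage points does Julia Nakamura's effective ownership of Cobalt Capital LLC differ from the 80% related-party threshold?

53.3

By spousal attribution (R3), Julia Nakamura is treated as also owning Luis Nakamura's interest in Fairlane Manufacturing Inc, giving 40% + 5% = 45%.
By spousal attribution (R3), Julia Nakamura is treated as also owning Luis Nakamura's interest in Larkspur Realty LP, giving 25% + 35% = 60%.
Chain via Fairlane Manufacturing Inc. → Copperline Media Ltd (R2): 45% × 10% × 20% = 0.9% of Cobalt Capital LLC.
Chain via Larkspur Realty LP → Quarry Textiles S.p.A. (R2): 60% × 50% × 30% = 9% of Cobalt Capital LLC.
Chain via Crosswind Trust → Slate Services GmbH (R2): 70% × 60% × 40% = 16.8% of Cobalt Capital LLC.
Aggregating (R1): 0.9% + 9% + 16.8% = 26.7%.
26.7% falls short of the 80% threshold by 53.3 percentage points.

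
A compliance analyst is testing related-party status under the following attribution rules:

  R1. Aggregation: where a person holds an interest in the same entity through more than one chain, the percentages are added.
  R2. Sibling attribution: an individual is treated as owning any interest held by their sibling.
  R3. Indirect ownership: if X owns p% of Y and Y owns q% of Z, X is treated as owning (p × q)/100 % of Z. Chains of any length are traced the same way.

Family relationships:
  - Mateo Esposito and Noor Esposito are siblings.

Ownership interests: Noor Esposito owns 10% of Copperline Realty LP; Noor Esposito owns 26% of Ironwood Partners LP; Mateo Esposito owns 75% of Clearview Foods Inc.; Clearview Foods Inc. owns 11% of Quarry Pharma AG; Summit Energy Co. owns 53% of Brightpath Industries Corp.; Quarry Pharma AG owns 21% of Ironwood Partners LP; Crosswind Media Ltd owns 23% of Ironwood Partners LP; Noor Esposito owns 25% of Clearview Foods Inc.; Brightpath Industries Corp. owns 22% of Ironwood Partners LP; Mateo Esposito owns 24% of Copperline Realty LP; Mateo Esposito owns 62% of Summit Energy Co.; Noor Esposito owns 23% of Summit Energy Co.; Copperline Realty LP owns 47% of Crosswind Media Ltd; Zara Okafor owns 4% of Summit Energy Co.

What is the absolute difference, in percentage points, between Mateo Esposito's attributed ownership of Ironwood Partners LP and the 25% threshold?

By sibling attribution (R2), Mateo Esposito is treated as also owning Noor Esposito's interest in Summit Energy Co, giving 62% + 23% = 85%.
By sibling attribution (R2), Mateo Esposito is treated as also owning Noor Esposito's interest in Clearview Foods Inc, giving 75% + 25% = 100%.
By sibling attribution (R2), Mateo Esposito is treated as also owning Noor Esposito's interest in Copperline Realty LP, giving 24% + 10% = 34%.
By sibling attribution (R2), Mateo Esposito is treated as owning Noor Esposito's 26% interest in Ironwood Partners LP.
Chain via Summit Energy Co. → Brightpath Industries Corp. (R3): 85% × 53% × 22% = 9.911% of Ironwood Partners LP.
Chain via Clearview Foods Inc. → Quarry Pharma AG (R3): 100% × 11% × 21% = 2.31% of Ironwood Partners LP.
Chain via Copperline Realty LP → Crosswind Media Ltd (R3): 34% × 47% × 23% = 3.6754% of Ironwood Partners LP.
Direct interest in Ironwood Partners LP: 26%.
Aggregating (R1): 9.911% + 2.31% + 3.6754% + 26% = 41.8964%.
41.8964% exceeds the 25% threshold by 16.8964 percentage points.

16.8964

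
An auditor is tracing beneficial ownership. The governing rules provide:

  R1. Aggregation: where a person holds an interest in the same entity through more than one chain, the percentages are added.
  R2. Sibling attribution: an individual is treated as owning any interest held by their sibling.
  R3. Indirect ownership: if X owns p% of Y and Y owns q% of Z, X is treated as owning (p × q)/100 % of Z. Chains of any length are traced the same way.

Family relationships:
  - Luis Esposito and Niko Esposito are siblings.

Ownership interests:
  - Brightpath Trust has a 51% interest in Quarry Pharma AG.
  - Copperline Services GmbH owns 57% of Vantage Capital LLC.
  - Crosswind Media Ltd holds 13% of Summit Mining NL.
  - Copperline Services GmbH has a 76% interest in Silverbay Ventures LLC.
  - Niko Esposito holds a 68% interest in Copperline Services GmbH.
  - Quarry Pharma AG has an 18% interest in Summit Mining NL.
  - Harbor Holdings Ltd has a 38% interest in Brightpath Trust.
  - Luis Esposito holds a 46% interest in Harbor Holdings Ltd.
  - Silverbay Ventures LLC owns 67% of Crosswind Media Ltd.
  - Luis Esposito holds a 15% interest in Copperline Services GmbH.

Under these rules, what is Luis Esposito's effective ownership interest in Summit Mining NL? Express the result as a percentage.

By sibling attribution (R2), Luis Esposito is treated as also owning Niko Esposito's interest in Copperline Services GmbH, giving 15% + 68% = 83%.
Chain via Copperline Services GmbH → Silverbay Ventures LLC → Crosswind Media Ltd (R3): 83% × 76% × 67% × 13% = 5.494268% of Summit Mining NL.
Chain via Harbor Holdings Ltd → Brightpath Trust → Quarry Pharma AG (R3): 46% × 38% × 51% × 18% = 1.604664% of Summit Mining NL.
Aggregating (R1): 5.494268% + 1.604664% = 7.098932%.

7.098932%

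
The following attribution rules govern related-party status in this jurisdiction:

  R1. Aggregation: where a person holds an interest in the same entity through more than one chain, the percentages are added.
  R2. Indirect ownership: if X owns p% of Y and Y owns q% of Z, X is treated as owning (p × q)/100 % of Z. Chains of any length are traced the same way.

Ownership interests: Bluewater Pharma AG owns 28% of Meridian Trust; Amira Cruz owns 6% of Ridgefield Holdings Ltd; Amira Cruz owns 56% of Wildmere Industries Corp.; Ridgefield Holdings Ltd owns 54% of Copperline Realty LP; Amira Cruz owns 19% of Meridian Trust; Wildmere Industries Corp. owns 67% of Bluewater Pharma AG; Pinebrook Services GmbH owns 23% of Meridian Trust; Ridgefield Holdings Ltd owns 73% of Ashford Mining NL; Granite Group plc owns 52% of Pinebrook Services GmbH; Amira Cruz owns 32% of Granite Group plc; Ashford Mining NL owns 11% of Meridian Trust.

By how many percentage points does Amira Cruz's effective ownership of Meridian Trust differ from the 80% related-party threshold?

Chain via Granite Group plc → Pinebrook Services GmbH (R2): 32% × 52% × 23% = 3.8272% of Meridian Trust.
Chain via Wildmere Industries Corp. → Bluewater Pharma AG (R2): 56% × 67% × 28% = 10.5056% of Meridian Trust.
Chain via Ridgefield Holdings Ltd → Ashford Mining NL (R2): 6% × 73% × 11% = 0.4818% of Meridian Trust.
Direct interest in Meridian Trust: 19%.
Aggregating (R1): 3.8272% + 10.5056% + 0.4818% + 19% = 33.8146%.
33.8146% falls short of the 80% threshold by 46.1854 percentage points.

46.1854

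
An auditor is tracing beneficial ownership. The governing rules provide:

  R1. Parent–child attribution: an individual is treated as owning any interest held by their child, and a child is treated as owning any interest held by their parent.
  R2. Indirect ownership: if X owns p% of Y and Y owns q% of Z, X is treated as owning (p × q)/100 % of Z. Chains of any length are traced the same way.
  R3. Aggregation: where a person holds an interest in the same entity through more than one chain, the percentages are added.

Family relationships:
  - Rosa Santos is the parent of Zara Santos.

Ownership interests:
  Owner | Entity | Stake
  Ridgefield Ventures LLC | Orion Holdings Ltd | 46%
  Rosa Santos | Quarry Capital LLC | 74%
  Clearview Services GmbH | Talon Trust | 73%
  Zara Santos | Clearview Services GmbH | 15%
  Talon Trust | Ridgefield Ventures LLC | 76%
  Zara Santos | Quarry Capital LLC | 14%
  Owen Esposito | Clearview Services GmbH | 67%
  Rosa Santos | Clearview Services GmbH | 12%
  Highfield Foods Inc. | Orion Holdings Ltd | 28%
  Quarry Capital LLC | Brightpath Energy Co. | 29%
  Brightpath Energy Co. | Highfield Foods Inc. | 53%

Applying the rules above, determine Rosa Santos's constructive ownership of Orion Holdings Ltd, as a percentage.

10.677784%

By parent–child attribution (R1), Rosa Santos is treated as also owning Zara Santos's interest in Quarry Capital LLC, giving 74% + 14% = 88%.
By parent–child attribution (R1), Rosa Santos is treated as also owning Zara Santos's interest in Clearview Services GmbH, giving 12% + 15% = 27%.
Chain via Quarry Capital LLC → Brightpath Energy Co. → Highfield Foods Inc. (R2): 88% × 29% × 53% × 28% = 3.787168% of Orion Holdings Ltd.
Chain via Clearview Services GmbH → Talon Trust → Ridgefield Ventures LLC (R2): 27% × 73% × 76% × 46% = 6.890616% of Orion Holdings Ltd.
Aggregating (R3): 3.787168% + 6.890616% = 10.677784%.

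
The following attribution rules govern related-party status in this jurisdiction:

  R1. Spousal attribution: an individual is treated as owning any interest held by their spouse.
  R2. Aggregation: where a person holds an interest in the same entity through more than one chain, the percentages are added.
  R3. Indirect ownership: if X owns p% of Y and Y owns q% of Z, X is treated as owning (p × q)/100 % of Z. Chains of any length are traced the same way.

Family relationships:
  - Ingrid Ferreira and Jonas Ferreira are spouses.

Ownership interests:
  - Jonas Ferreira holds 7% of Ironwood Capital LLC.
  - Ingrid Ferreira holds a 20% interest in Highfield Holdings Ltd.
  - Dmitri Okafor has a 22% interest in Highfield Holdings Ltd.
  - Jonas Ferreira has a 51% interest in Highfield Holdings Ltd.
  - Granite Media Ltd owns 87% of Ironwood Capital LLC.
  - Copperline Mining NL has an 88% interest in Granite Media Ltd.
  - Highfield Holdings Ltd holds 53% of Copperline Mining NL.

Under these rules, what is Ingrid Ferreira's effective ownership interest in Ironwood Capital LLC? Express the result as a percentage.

By spousal attribution (R1), Ingrid Ferreira is treated as also owning Jonas Ferreira's interest in Highfield Holdings Ltd, giving 20% + 51% = 71%.
By spousal attribution (R1), Ingrid Ferreira is treated as owning Jonas Ferreira's 7% interest in Ironwood Capital LLC.
Chain via Highfield Holdings Ltd → Copperline Mining NL → Granite Media Ltd (R3): 71% × 53% × 88% × 87% = 28.809528% of Ironwood Capital LLC.
Direct interest in Ironwood Capital LLC: 7%.
Aggregating (R2): 28.809528% + 7% = 35.809528%.

35.809528%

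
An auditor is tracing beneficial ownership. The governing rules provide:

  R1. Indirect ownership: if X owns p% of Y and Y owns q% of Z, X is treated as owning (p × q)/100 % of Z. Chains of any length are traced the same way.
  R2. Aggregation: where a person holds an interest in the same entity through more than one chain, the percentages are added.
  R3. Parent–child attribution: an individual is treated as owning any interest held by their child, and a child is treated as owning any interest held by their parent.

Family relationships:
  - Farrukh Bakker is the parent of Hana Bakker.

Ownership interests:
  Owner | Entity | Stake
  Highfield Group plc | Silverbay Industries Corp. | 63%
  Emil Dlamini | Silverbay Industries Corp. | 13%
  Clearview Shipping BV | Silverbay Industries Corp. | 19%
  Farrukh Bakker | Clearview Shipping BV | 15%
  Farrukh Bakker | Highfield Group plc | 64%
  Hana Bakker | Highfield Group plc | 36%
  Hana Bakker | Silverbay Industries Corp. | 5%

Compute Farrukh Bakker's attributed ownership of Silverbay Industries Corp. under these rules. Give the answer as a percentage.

70.85%

By parent–child attribution (R3), Farrukh Bakker is treated as also owning Hana Bakker's interest in Highfield Group plc, giving 64% + 36% = 100%.
By parent–child attribution (R3), Farrukh Bakker is treated as owning Hana Bakker's 5% interest in Silverbay Industries Corp.
Chain via Highfield Group plc (R1): 100% × 63% = 63% of Silverbay Industries Corp.
Chain via Clearview Shipping BV (R1): 15% × 19% = 2.85% of Silverbay Industries Corp.
Direct interest in Silverbay Industries Corp: 5%.
Aggregating (R2): 63% + 2.85% + 5% = 70.85%.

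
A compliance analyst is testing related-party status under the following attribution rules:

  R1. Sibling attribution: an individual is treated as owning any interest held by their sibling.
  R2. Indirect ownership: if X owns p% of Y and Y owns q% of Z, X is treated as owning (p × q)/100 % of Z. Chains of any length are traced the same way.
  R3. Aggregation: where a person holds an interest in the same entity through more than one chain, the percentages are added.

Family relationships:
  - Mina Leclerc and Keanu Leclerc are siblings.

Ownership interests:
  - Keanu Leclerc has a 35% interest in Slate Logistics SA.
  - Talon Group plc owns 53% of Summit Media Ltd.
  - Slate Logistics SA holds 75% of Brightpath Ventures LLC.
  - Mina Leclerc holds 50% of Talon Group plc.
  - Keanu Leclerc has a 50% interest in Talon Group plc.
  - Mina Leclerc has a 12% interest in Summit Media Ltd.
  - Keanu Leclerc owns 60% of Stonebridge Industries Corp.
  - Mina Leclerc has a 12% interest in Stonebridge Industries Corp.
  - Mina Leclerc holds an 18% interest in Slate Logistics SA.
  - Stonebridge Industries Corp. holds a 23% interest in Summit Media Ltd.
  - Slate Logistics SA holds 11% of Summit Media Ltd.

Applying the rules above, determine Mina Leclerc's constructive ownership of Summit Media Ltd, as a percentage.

87.39%

By sibling attribution (R1), Mina Leclerc is treated as also owning Keanu Leclerc's interest in Stonebridge Industries Corp, giving 12% + 60% = 72%.
By sibling attribution (R1), Mina Leclerc is treated as also owning Keanu Leclerc's interest in Slate Logistics SA, giving 18% + 35% = 53%.
By sibling attribution (R1), Mina Leclerc is treated as also owning Keanu Leclerc's interest in Talon Group plc, giving 50% + 50% = 100%.
Chain via Stonebridge Industries Corp. (R2): 72% × 23% = 16.56% of Summit Media Ltd.
Chain via Slate Logistics SA (R2): 53% × 11% = 5.83% of Summit Media Ltd.
Chain via Talon Group plc (R2): 100% × 53% = 53% of Summit Media Ltd.
Direct interest in Summit Media Ltd: 12%.
Aggregating (R3): 16.56% + 5.83% + 53% + 12% = 87.39%.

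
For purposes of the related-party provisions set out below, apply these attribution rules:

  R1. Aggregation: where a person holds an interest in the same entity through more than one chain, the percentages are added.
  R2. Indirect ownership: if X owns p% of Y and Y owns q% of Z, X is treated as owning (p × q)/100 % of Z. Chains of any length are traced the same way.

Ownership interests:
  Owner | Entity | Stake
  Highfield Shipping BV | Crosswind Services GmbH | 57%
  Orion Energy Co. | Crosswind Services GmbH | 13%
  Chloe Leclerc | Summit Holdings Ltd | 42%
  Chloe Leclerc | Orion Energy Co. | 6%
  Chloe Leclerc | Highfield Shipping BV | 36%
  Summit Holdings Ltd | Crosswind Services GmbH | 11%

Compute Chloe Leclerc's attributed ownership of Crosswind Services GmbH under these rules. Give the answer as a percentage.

25.92%

Chain via Orion Energy Co. (R2): 6% × 13% = 0.78% of Crosswind Services GmbH.
Chain via Summit Holdings Ltd (R2): 42% × 11% = 4.62% of Crosswind Services GmbH.
Chain via Highfield Shipping BV (R2): 36% × 57% = 20.52% of Crosswind Services GmbH.
Aggregating (R1): 0.78% + 4.62% + 20.52% = 25.92%.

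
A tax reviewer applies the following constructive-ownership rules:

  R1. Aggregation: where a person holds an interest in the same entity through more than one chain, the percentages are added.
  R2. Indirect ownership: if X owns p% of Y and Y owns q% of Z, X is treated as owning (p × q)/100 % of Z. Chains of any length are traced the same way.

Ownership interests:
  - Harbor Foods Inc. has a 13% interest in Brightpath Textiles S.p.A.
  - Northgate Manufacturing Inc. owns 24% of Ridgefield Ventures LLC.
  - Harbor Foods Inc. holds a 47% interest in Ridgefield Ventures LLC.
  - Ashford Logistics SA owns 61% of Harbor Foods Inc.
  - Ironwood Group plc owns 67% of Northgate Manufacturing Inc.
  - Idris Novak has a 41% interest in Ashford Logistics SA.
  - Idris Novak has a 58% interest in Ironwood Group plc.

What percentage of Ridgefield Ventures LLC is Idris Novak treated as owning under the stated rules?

21.0811%

Chain via Ironwood Group plc → Northgate Manufacturing Inc. (R2): 58% × 67% × 24% = 9.3264% of Ridgefield Ventures LLC.
Chain via Ashford Logistics SA → Harbor Foods Inc. (R2): 41% × 61% × 47% = 11.7547% of Ridgefield Ventures LLC.
Aggregating (R1): 9.3264% + 11.7547% = 21.0811%.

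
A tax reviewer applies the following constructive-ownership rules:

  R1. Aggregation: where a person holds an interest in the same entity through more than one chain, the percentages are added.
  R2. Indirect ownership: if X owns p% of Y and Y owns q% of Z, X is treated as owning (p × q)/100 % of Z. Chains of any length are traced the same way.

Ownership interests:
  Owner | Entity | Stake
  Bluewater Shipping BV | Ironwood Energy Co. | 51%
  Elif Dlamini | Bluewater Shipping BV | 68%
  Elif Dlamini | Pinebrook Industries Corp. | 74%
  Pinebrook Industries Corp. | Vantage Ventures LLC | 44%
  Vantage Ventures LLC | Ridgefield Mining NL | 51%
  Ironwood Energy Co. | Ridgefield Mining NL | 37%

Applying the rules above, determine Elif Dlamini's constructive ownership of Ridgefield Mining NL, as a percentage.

29.4372%

Chain via Pinebrook Industries Corp. → Vantage Ventures LLC (R2): 74% × 44% × 51% = 16.6056% of Ridgefield Mining NL.
Chain via Bluewater Shipping BV → Ironwood Energy Co. (R2): 68% × 51% × 37% = 12.8316% of Ridgefield Mining NL.
Aggregating (R1): 16.6056% + 12.8316% = 29.4372%.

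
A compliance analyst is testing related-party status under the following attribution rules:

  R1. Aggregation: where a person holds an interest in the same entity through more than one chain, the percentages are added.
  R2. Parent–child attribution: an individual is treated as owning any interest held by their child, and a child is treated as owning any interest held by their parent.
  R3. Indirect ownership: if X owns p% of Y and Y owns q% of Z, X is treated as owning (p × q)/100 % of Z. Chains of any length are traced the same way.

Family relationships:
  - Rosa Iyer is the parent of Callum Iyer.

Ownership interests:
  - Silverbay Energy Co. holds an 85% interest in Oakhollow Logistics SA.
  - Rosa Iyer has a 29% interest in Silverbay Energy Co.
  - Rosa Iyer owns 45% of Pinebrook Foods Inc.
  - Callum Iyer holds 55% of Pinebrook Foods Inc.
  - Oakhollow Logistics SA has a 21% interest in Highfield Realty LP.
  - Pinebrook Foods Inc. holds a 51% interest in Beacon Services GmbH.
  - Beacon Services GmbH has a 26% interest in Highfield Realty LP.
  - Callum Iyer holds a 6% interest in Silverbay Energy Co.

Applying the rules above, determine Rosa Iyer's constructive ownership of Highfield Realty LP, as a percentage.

By parent–child attribution (R2), Rosa Iyer is treated as also owning Callum Iyer's interest in Silverbay Energy Co, giving 29% + 6% = 35%.
By parent–child attribution (R2), Rosa Iyer is treated as also owning Callum Iyer's interest in Pinebrook Foods Inc, giving 45% + 55% = 100%.
Chain via Silverbay Energy Co. → Oakhollow Logistics SA (R3): 35% × 85% × 21% = 6.2475% of Highfield Realty LP.
Chain via Pinebrook Foods Inc. → Beacon Services GmbH (R3): 100% × 51% × 26% = 13.26% of Highfield Realty LP.
Aggregating (R1): 6.2475% + 13.26% = 19.5075%.

19.5075%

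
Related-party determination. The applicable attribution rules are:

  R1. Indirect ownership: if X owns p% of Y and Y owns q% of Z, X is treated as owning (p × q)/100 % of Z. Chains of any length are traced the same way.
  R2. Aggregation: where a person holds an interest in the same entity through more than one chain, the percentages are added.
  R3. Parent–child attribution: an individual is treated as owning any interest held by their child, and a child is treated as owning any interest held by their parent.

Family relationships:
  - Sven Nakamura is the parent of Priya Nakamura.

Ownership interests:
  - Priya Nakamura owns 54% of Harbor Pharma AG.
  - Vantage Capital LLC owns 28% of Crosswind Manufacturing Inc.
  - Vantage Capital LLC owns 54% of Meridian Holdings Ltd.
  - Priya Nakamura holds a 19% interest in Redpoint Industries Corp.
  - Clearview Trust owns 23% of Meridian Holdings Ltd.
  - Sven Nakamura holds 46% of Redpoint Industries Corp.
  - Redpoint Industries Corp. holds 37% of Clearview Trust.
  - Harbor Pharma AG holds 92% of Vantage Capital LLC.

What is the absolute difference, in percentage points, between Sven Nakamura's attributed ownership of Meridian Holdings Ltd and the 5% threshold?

By parent–child attribution (R3), Sven Nakamura is treated as also owning Priya Nakamura's interest in Redpoint Industries Corp, giving 46% + 19% = 65%.
By parent–child attribution (R3), Sven Nakamura is treated as owning Priya Nakamura's 54% interest in Harbor Pharma AG.
Chain via Redpoint Industries Corp. → Clearview Trust (R1): 65% × 37% × 23% = 5.5315% of Meridian Holdings Ltd.
Chain via Harbor Pharma AG → Vantage Capital LLC (R1): 54% × 92% × 54% = 26.8272% of Meridian Holdings Ltd.
Aggregating (R2): 5.5315% + 26.8272% = 32.3587%.
32.3587% exceeds the 5% threshold by 27.3587 percentage points.

27.3587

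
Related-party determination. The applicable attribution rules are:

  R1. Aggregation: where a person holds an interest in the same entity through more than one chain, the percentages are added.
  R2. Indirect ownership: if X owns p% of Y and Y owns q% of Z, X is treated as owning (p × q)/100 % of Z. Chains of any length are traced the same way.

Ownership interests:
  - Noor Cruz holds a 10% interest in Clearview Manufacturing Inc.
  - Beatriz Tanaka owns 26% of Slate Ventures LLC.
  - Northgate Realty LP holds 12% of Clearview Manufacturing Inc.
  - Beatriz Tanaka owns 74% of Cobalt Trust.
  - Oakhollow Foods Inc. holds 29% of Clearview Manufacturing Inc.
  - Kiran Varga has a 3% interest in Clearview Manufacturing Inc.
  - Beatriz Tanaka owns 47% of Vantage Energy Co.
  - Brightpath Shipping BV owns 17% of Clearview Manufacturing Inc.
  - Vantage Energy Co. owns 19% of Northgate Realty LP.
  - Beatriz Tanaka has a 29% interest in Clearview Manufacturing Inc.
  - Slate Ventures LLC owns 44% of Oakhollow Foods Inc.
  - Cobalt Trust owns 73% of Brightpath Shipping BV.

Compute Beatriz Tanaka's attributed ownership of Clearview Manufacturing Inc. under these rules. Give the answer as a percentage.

42.5726%

Chain via Cobalt Trust → Brightpath Shipping BV (R2): 74% × 73% × 17% = 9.1834% of Clearview Manufacturing Inc.
Chain via Slate Ventures LLC → Oakhollow Foods Inc. (R2): 26% × 44% × 29% = 3.3176% of Clearview Manufacturing Inc.
Chain via Vantage Energy Co. → Northgate Realty LP (R2): 47% × 19% × 12% = 1.0716% of Clearview Manufacturing Inc.
Direct interest in Clearview Manufacturing Inc: 29%.
Aggregating (R1): 9.1834% + 3.3176% + 1.0716% + 29% = 42.5726%.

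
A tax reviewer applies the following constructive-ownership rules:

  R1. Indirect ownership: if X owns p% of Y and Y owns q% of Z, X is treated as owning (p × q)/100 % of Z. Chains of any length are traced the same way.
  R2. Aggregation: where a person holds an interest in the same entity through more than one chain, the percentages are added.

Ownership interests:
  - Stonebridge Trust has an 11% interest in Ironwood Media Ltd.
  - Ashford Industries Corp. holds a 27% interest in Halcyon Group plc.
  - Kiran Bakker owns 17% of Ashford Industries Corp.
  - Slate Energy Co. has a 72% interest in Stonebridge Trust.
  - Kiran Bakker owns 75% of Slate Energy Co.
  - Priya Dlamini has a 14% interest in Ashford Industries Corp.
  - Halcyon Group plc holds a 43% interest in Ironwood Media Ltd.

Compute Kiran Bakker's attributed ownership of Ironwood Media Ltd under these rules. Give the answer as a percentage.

Chain via Slate Energy Co. → Stonebridge Trust (R1): 75% × 72% × 11% = 5.94% of Ironwood Media Ltd.
Chain via Ashford Industries Corp. → Halcyon Group plc (R1): 17% × 27% × 43% = 1.9737% of Ironwood Media Ltd.
Aggregating (R2): 5.94% + 1.9737% = 7.9137%.

7.9137%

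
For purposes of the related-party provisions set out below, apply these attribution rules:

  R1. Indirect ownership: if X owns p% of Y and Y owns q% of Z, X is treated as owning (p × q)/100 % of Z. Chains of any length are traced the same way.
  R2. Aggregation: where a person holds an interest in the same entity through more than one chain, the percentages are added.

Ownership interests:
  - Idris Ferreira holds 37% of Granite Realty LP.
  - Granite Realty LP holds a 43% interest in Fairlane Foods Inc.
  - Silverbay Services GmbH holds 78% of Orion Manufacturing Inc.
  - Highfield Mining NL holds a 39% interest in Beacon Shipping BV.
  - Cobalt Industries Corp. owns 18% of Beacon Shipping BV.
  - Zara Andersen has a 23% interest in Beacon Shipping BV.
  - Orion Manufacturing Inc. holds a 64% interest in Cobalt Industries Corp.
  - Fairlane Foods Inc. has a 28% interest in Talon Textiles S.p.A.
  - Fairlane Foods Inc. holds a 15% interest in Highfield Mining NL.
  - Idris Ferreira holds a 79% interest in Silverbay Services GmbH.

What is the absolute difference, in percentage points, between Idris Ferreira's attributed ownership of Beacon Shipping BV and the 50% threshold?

Chain via Granite Realty LP → Fairlane Foods Inc. → Highfield Mining NL (R1): 37% × 43% × 15% × 39% = 0.930735% of Beacon Shipping BV.
Chain via Silverbay Services GmbH → Orion Manufacturing Inc. → Cobalt Industries Corp. (R1): 79% × 78% × 64% × 18% = 7.098624% of Beacon Shipping BV.
Aggregating (R2): 0.930735% + 7.098624% = 8.029359%.
8.029359% falls short of the 50% threshold by 41.970641 percentage points.

41.970641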